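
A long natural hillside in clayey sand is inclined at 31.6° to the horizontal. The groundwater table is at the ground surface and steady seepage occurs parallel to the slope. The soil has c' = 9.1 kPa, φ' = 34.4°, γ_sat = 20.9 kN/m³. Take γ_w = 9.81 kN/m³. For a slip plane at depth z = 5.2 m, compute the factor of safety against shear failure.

With seepage parallel to the slope and the water table at the surface, the effective normal stress on the slip plane uses the buoyant unit weight γ' = γ_sat − γ_w while the driving shear stress uses γ_sat:
FS = [c' + γ' z cos²β tanφ'] / [γ_sat z sinβ cosβ]
γ' = 20.9 − 9.81 = 11.09 kN/m³
Numerator = 9.1 + 11.09·5.2·cos²31.6°·tan34.4° = 9.1 + 11.09·5.2·0.7254·0.6847 = 37.745 kPa
Denominator = 20.9·5.2·sin31.6°·cos31.6° = 20.9·5.2·0.5240·0.8517 = 48.503 kPa
FS = 37.745 / 48.503 = 0.778

FS = 0.78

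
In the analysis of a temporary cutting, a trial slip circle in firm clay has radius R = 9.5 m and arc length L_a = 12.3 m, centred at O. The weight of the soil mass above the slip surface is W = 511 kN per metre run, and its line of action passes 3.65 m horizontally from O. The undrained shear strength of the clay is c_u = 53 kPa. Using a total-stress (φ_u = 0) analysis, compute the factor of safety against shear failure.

Taking moments about the centre O, the resisting moment is provided by the undrained shear strength acting along the arc:
M_R = c_u·L_a·R = 53·12.30·9.5 = 6193.1 kN·m/m
M_D = W·d = 511·3.65 = 1865.1 kN·m/m
FS = M_R / M_D = 6193.1 / 1865.1 = 3.320

FS = 3.32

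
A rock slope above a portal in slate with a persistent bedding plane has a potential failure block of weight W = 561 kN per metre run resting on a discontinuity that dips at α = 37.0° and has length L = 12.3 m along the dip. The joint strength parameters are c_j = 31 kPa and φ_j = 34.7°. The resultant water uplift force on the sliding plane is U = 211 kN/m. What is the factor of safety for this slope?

Resolving the block weight along and normal to the plane and applying the Mohr–Coulomb strength on the joint:
N' = W cosα − U = 561·cos37.0° − 211 = 237.0 kN/m
Driving force T = W sinα = 561·sin37.0° = 337.6 kN/m
Resisting force R = c_j·L + N'·tanφ_j = 31·12.3 + 237.0·tan34.7° = 381.3 + 164.1 = 545.4 kN/m
FS = R / T = 545.4 / 337.6 = 1.616

FS = 1.62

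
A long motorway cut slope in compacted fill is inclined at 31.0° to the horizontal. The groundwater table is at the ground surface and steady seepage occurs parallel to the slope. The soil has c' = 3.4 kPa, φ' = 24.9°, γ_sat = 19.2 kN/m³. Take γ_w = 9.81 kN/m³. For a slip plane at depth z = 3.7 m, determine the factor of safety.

With seepage parallel to the slope and the water table at the surface, the effective normal stress on the slip plane uses the buoyant unit weight γ' = γ_sat − γ_w while the driving shear stress uses γ_sat:
FS = [c' + γ' z cos²β tanφ'] / [γ_sat z sinβ cosβ]
γ' = 19.2 − 9.81 = 9.39 kN/m³
Numerator = 3.4 + 9.39·3.7·cos²31.0°·tan24.9° = 3.4 + 9.39·3.7·0.7347·0.4642 = 15.249 kPa
Denominator = 19.2·3.7·sin31.0°·cos31.0° = 19.2·3.7·0.5150·0.8572 = 31.362 kPa
FS = 15.249 / 31.362 = 0.486

FS = 0.49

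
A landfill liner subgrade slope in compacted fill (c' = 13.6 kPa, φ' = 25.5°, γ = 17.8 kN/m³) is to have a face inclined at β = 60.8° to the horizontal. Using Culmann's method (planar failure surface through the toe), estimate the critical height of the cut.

H_c = 13.10 m

Culmann's analysis gives the critical failure plane at α_cr = (β + φ')/2 = (60.8 + 25.5)/2 = 43.1°, and the critical height
H_c = (4c'/γ) · sinβ cosφ' / [1 − cos(β − φ')]
    = (4·13.6/17.8) · sin60.8°·cos25.5° / [1 − cos(35.3°)]
    = 3.056 · 0.8729·0.9026 / [1 − 0.8161]
    = 3.056 · 0.7879 / 0.1839
    = 13.10 m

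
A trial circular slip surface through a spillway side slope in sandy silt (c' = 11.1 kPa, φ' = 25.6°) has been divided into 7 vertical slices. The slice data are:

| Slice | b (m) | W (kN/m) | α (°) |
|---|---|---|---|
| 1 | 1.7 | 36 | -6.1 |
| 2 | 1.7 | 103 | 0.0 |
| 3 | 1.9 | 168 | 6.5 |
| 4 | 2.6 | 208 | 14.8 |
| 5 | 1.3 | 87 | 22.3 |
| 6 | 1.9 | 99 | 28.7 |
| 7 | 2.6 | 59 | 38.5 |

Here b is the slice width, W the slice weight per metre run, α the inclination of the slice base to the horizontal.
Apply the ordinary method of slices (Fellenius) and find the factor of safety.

Ordinary method of slices: FS = Σ[c'·Δl_i + (W_i cosα_i)·tanφ'] / Σ W_i sinα_i, with Δl_i = b_i / cosα_i.
Slice 1: Δl = 1.7/cos(-6.1°) = 1.710 m; N'_1 = 36·cos(-6.1°) = 35.8; c'Δl = 18.98; W sinα = -3.8
Slice 2: Δl = 1.7/cos0.0° = 1.700 m; N'_2 = 103·cos0.0° = 103.0; c'Δl = 18.87; W sinα = 0.0
Slice 3: Δl = 1.9/cos6.5° = 1.912 m; N'_3 = 168·cos6.5° = 166.9; c'Δl = 21.23; W sinα = 19.0
Slice 4: Δl = 2.6/cos14.8° = 2.689 m; N'_4 = 208·cos14.8° = 201.1; c'Δl = 29.85; W sinα = 53.1
Slice 5: Δl = 1.3/cos22.3° = 1.405 m; N'_5 = 87·cos22.3° = 80.5; c'Δl = 15.60; W sinα = 33.0
Slice 6: Δl = 1.9/cos28.7° = 2.166 m; N'_6 = 99·cos28.7° = 86.8; c'Δl = 24.04; W sinα = 47.5
Slice 7: Δl = 2.6/cos38.5° = 3.322 m; N'_7 = 59·cos38.5° = 46.2; c'Δl = 36.88; W sinα = 36.7
Σc'Δl = 165.4 kN/m; ΣN' = 720.3 kN/m; ΣW sinα = 185.6 kN/m
Resisting = 165.4 + 720.3·tan25.6° = 165.4 + 345.1 = 510.6 kN/m
FS = 510.6 / 185.6 = 2.751

FS = 2.75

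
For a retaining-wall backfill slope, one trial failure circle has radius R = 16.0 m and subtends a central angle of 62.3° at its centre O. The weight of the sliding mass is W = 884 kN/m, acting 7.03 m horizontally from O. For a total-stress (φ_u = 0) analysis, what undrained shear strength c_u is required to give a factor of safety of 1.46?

FS = c_u·L_a·R / (W·d), so c_u = FS·W·d / (L_a·R).
Arc length L_a = R·θ = 16.0·(62.3°·π/180) = 16.0·1.0873 = 17.40 m
c_u = 1.46·884·7.03 / (17.40·16.0) = 9073.2 / 278.36 = 32.60 kPa

c_u = 32.6 kPa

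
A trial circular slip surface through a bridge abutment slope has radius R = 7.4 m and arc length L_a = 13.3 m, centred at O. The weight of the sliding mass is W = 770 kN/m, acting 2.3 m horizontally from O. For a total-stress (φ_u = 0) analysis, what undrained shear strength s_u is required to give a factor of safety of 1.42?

s_u = 25.6 kPa

FS = s_u·L_a·R / (W·d), so s_u = FS·W·d / (L_a·R).
s_u = 1.42·770·2.3 / (13.30·7.4) = 2514.8 / 98.42 = 25.55 kPa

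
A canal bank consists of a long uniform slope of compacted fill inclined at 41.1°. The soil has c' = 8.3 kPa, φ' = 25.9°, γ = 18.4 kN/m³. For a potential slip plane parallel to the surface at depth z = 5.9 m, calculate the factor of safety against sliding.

For an infinite slope with a slip plane parallel to the surface (no pore pressure): FS = [c' + γz cos²β tanφ'] / [γz sinβ cosβ].
γz = 18.4·5.9 = 108.56 kN/m²
Numerator = 8.3 + 108.56·cos²41.1°·tan25.9° = 8.3 + 108.56·0.5679·0.4856 = 38.234 kPa
Denominator = 108.56·sin41.1°·cos41.1° = 108.56·0.6574·0.7536 = 53.778 kPa
FS = 38.234 / 53.778 = 0.711

FS = 0.71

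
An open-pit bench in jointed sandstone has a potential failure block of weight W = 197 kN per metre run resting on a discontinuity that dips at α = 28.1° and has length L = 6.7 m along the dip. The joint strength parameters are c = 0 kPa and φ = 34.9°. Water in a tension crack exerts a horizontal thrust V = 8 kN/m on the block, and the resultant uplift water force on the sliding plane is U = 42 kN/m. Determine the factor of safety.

Resolving the block weight along and normal to the plane and applying the Mohr–Coulomb strength on the joint:
N' = W cosα − U − V sinα = 197·cos28.1° − 42 − 8·sin28.1° = 128.0 kN/m
Driving force T = W sinα + V cosα = 197·sin28.1° + 8·cos28.1° = 99.8 kN/m
Resisting force R = c·L + N'·tanφ = 0·6.7 + 128.0·tan34.9° = 0.0 + 89.3 = 89.3 kN/m
FS = R / T = 89.3 / 99.8 = 0.894

FS = 0.89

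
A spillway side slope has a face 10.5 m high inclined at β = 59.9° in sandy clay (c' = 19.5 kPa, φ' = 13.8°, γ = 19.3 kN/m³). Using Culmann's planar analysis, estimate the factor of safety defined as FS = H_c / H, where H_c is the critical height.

H_c = (4c'/γ) · sinβ cosφ' / [1 − cos(β − φ')]
    = (4·19.5/19.3) · sin59.9°·cos13.8° / [1 − cos46.1°]
    = 4.041 · 0.8402 / 0.3066 = 11.07 m
FS = H_c / H = 11.07 / 10.5 = 1.055

FS = 1.05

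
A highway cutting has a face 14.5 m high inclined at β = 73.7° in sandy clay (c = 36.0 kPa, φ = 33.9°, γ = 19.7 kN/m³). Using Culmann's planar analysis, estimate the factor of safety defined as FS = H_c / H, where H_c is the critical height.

FS = 1.73

H_c = (4c/γ) · sinβ cosφ / [1 − cos(β − φ)]
    = (4·36.0/19.7) · sin73.7°·cos33.9° / [1 − cos39.8°]
    = 7.310 · 0.7967 / 0.2317 = 25.13 m
FS = H_c / H = 25.13 / 14.5 = 1.733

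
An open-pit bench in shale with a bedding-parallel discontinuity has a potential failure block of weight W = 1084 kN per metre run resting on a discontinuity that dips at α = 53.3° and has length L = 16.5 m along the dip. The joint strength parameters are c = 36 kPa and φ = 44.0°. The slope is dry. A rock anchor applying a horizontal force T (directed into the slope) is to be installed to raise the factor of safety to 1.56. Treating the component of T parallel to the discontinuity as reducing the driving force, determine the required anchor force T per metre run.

Resolving forces along and normal to the sliding plane, with the horizontal anchor force T adding T·sinα to the effective normal force and T·cosα acting up the plane against the driving force:
FS = [cL + (W cosα + T sinα) tanφ] / [W sinα − T cosα]
Without the anchor: N' = 647.8 kN/m, driving T_d = 869.1 kN/m, resisting R = 36·16.5 + 647.8·tan44.0° = 1219.6 kN/m, FS = 1.40.
Setting FS = 1.56 and solving for T:
1.56·(869.1 − T cos53.3°) = 1219.6 + T sin53.3°·tan44.0°
T·(sin53.3°·tan44.0° + 1.56·cos53.3°) = 1.56·869.1 − 1219.6
T·(0.8018·0.9657 + 1.56·0.5976) = 1355.8 − 1219.6 = 136.2
T·1.7066 = 136.2
T = 79.8 kN/m

T = 80 kN/m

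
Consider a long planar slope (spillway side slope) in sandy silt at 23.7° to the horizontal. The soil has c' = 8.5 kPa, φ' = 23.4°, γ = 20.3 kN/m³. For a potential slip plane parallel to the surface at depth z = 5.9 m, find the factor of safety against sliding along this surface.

FS = 1.18

For an infinite slope with a slip plane parallel to the surface (no pore pressure): FS = [c' + γz cos²β tanφ'] / [γz sinβ cosβ].
γz = 20.3·5.9 = 119.77 kN/m²
Numerator = 8.5 + 119.77·cos²23.7°·tan23.4° = 8.5 + 119.77·0.8384·0.4327 = 51.955 kPa
Denominator = 119.77·sin23.7°·cos23.7° = 119.77·0.4019·0.9157 = 44.081 kPa
FS = 51.955 / 44.081 = 1.179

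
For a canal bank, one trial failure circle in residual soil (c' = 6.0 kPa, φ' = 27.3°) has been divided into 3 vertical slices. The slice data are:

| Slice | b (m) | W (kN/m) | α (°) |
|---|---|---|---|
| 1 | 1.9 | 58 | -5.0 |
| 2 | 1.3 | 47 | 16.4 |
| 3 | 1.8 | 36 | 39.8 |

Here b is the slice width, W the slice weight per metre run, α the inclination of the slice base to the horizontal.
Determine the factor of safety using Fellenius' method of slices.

FS = 3.23

Ordinary method of slices: FS = Σ[c'·Δl_i + (W_i cosα_i)·tanφ'] / Σ W_i sinα_i, with Δl_i = b_i / cosα_i.
Slice 1: Δl = 1.9/cos(-5.0°) = 1.907 m; N'_1 = 58·cos(-5.0°) = 57.8; c'Δl = 11.44; W sinα = -5.1
Slice 2: Δl = 1.3/cos16.4° = 1.355 m; N'_2 = 47·cos16.4° = 45.1; c'Δl = 8.13; W sinα = 13.3
Slice 3: Δl = 1.8/cos39.8° = 2.343 m; N'_3 = 36·cos39.8° = 27.7; c'Δl = 14.06; W sinα = 23.0
Σc'Δl = 33.6 kN/m; ΣN' = 130.5 kN/m; ΣW sinα = 31.3 kN/m
Resisting = 33.6 + 130.5·tan27.3° = 33.6 + 67.4 = 101.0 kN/m
FS = 101.0 / 31.3 = 3.231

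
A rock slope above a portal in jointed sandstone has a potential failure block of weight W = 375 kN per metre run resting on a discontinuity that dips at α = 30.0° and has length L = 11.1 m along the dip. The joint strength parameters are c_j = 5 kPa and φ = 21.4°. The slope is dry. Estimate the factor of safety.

Resolving the block weight along and normal to the plane and applying the Mohr–Coulomb strength on the joint:
N' = W cosα = 375·cos30.0° = 324.8 kN/m
Driving force T = W sinα = 375·sin30.0° = 187.5 kN/m
Resisting force R = c_j·L + N'·tanφ = 5·11.1 + 324.8·tan21.4° = 55.5 + 127.3 = 182.8 kN/m
FS = R / T = 182.8 / 187.5 = 0.975

FS = 0.97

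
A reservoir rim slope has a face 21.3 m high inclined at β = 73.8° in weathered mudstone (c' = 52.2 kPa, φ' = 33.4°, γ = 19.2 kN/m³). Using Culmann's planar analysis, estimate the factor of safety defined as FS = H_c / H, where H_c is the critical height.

H_c = (4c'/γ) · sinβ cosφ' / [1 − cos(β − φ')]
    = (4·52.2/19.2) · sin73.8°·cos33.4° / [1 − cos40.4°]
    = 10.875 · 0.8017 / 0.2385 = 36.56 m
FS = H_c / H = 36.56 / 21.3 = 1.716

FS = 1.72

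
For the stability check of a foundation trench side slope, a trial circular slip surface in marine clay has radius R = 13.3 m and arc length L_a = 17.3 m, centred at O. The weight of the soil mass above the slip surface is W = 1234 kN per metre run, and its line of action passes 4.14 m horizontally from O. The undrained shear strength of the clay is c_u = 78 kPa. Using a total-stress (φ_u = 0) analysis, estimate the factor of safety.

Taking moments about the centre O, the resisting moment is provided by the undrained shear strength acting along the arc:
M_R = c_u·L_a·R = 78·17.30·13.3 = 17947.0 kN·m/m
M_D = W·d = 1234·4.14 = 5108.8 kN·m/m
FS = M_R / M_D = 17947.0 / 5108.8 = 3.513

FS = 3.51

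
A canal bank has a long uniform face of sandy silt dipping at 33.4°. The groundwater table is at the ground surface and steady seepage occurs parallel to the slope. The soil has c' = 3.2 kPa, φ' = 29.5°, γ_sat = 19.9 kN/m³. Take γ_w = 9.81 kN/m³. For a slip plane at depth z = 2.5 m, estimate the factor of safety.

FS = 0.58

With seepage parallel to the slope and the water table at the surface, the effective normal stress on the slip plane uses the buoyant unit weight γ' = γ_sat − γ_w while the driving shear stress uses γ_sat:
FS = [c' + γ' z cos²β tanφ'] / [γ_sat z sinβ cosβ]
γ' = 19.9 − 9.81 = 10.09 kN/m³
Numerator = 3.2 + 10.09·2.5·cos²33.4°·tan29.5° = 3.2 + 10.09·2.5·0.6970·0.5658 = 13.147 kPa
Denominator = 19.9·2.5·sin33.4°·cos33.4° = 19.9·2.5·0.5505·0.8348 = 22.863 kPa
FS = 13.147 / 22.863 = 0.575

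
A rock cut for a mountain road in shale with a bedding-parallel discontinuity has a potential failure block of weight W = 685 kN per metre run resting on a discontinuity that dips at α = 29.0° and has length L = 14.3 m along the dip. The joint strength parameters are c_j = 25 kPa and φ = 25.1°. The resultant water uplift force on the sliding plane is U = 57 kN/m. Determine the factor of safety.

Resolving the block weight along and normal to the plane and applying the Mohr–Coulomb strength on the joint:
N' = W cosα − U = 685·cos29.0° − 57 = 542.1 kN/m
Driving force T = W sinα = 685·sin29.0° = 332.1 kN/m
Resisting force R = c_j·L + N'·tanφ = 25·14.3 + 542.1·tan25.1° = 357.5 + 253.9 = 611.4 kN/m
FS = R / T = 611.4 / 332.1 = 1.841

FS = 1.84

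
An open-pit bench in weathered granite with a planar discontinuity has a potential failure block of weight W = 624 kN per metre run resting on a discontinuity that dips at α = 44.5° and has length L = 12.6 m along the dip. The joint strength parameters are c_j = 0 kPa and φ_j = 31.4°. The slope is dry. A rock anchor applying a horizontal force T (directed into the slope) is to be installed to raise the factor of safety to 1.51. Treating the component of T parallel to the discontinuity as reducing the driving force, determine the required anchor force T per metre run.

T = 258 kN/m

Resolving forces along and normal to the sliding plane, with the horizontal anchor force T adding T·sinα to the effective normal force and T·cosα acting up the plane against the driving force:
FS = [c_jL + (W cosα + T sinα) tanφ_j] / [W sinα − T cosα]
Without the anchor: N' = 445.1 kN/m, driving T_d = 437.4 kN/m, resisting R = 0·12.6 + 445.1·tan31.4° = 271.7 kN/m, FS = 0.62.
Setting FS = 1.51 and solving for T:
1.51·(437.4 − T cos44.5°) = 271.7 + T sin44.5°·tan31.4°
T·(sin44.5°·tan31.4° + 1.51·cos44.5°) = 1.51·437.4 − 271.7
T·(0.7009·0.6104 + 1.51·0.7133) = 660.4 − 271.7 = 388.8
T·1.5048 = 388.8
T = 258.3 kN/m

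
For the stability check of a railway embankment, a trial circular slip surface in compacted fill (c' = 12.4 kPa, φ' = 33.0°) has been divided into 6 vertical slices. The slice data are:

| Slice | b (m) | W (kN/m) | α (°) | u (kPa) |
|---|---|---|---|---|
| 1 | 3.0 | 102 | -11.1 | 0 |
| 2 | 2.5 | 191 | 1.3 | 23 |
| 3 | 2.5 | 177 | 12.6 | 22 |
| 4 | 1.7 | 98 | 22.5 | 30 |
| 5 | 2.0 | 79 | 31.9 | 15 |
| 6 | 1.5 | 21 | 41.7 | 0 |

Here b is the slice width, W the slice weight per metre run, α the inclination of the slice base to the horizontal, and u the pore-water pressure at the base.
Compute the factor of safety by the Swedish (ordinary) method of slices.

FS = 3.94

Ordinary method of slices: FS = Σ[c'·Δl_i + (W_i cosα_i − u_i·Δl_i)·tanφ'] / Σ W_i sinα_i, with Δl_i = b_i / cosα_i.
Slice 1: Δl = 3.0/cos(-11.1°) = 3.057 m; N'_1 = 102·cos(-11.1°) − 0·3.057 = 100.1; c'Δl = 37.91; W sinα = -19.6
Slice 2: Δl = 2.5/cos1.3° = 2.501 m; N'_2 = 191·cos1.3° − 23·2.501 = 133.4; c'Δl = 31.01; W sinα = 4.3
Slice 3: Δl = 2.5/cos12.6° = 2.562 m; N'_3 = 177·cos12.6° − 22·2.562 = 116.4; c'Δl = 31.77; W sinα = 38.6
Slice 4: Δl = 1.7/cos22.5° = 1.840 m; N'_4 = 98·cos22.5° − 30·1.840 = 35.3; c'Δl = 22.82; W sinα = 37.5
Slice 5: Δl = 2.0/cos31.9° = 2.356 m; N'_5 = 79·cos31.9° − 15·2.356 = 31.7; c'Δl = 29.21; W sinα = 41.7
Slice 6: Δl = 1.5/cos41.7° = 2.009 m; N'_6 = 21·cos41.7° − 0·2.009 = 15.7; c'Δl = 24.91; W sinα = 14.0
Σc'Δl = 177.6 kN/m; ΣN' = 432.7 kN/m; ΣW sinα = 116.5 kN/m
Resisting = 177.6 + 432.7·tan33.0° = 177.6 + 281.0 = 458.6 kN/m
FS = 458.6 / 116.5 = 3.936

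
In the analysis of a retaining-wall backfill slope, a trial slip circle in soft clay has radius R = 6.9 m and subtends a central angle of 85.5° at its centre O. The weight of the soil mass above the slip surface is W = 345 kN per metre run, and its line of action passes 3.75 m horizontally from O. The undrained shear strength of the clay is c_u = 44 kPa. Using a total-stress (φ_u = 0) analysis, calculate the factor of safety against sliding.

FS = 2.42

Taking moments about the centre O, the resisting moment is provided by the undrained shear strength acting along the arc:
Arc length L_a = R·θ = 6.9·(85.5°·π/180) = 6.9·1.4923 = 10.30 m
M_R = c_u·L_a·R = 44·10.30·6.9 = 3126.0 kN·m/m
M_D = W·d = 345·3.75 = 1293.8 kN·m/m
FS = M_R / M_D = 3126.0 / 1293.8 = 2.416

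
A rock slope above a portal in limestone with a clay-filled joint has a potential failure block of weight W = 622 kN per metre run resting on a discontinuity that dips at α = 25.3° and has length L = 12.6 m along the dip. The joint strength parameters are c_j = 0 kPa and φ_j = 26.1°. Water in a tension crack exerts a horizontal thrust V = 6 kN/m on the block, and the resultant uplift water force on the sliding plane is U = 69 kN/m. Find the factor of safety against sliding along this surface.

Resolving the block weight along and normal to the plane and applying the Mohr–Coulomb strength on the joint:
N' = W cosα − U − V sinα = 622·cos25.3° − 69 − 6·sin25.3° = 490.8 kN/m
Driving force T = W sinα + V cosα = 622·sin25.3° + 6·cos25.3° = 271.2 kN/m
Resisting force R = c_j·L + N'·tanφ_j = 0·12.6 + 490.8·tan26.1° = 0.0 + 240.4 = 240.4 kN/m
FS = R / T = 240.4 / 271.2 = 0.886

FS = 0.89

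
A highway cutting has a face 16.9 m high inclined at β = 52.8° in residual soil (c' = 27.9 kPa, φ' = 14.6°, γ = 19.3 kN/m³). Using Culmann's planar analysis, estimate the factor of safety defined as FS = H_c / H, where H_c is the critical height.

FS = 1.23

H_c = (4c'/γ) · sinβ cosφ' / [1 − cos(β − φ')]
    = (4·27.9/19.3) · sin52.8°·cos14.6° / [1 − cos38.2°]
    = 5.782 · 0.7708 / 0.2141 = 20.81 m
FS = H_c / H = 20.81 / 16.9 = 1.232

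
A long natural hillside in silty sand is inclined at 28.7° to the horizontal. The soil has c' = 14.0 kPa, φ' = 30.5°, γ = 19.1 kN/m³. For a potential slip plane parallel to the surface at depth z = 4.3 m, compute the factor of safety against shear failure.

FS = 1.48

For an infinite slope with a slip plane parallel to the surface (no pore pressure): FS = [c' + γz cos²β tanφ'] / [γz sinβ cosβ].
γz = 19.1·4.3 = 82.13 kN/m²
Numerator = 14.0 + 82.13·cos²28.7°·tan30.5° = 14.0 + 82.13·0.7694·0.5890 = 51.222 kPa
Denominator = 82.13·sin28.7°·cos28.7° = 82.13·0.4802·0.8771 = 34.595 kPa
FS = 51.222 / 34.595 = 1.481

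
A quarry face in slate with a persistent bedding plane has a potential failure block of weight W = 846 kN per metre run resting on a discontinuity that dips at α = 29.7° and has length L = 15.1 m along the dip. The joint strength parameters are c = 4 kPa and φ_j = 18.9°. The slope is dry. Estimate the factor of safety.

Resolving the block weight along and normal to the plane and applying the Mohr–Coulomb strength on the joint:
N' = W cosα = 846·cos29.7° = 734.9 kN/m
Driving force T = W sinα = 846·sin29.7° = 419.2 kN/m
Resisting force R = c·L + N'·tanφ_j = 4·15.1 + 734.9·tan18.9° = 60.4 + 251.6 = 312.0 kN/m
FS = R / T = 312.0 / 419.2 = 0.744

FS = 0.74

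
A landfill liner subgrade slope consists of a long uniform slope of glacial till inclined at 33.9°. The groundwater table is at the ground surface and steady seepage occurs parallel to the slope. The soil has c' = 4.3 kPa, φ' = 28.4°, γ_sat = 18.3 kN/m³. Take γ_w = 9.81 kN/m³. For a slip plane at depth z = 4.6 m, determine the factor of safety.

With seepage parallel to the slope and the water table at the surface, the effective normal stress on the slip plane uses the buoyant unit weight γ' = γ_sat − γ_w while the driving shear stress uses γ_sat:
FS = [c' + γ' z cos²β tanφ'] / [γ_sat z sinβ cosβ]
γ' = 18.3 − 9.81 = 8.49 kN/m³
Numerator = 4.3 + 8.49·4.6·cos²33.9°·tan28.4° = 4.3 + 8.49·4.6·0.6889·0.5407 = 18.848 kPa
Denominator = 18.3·4.6·sin33.9°·cos33.9° = 18.3·4.6·0.5577·0.8300 = 38.970 kPa
FS = 18.848 / 38.970 = 0.484

FS = 0.48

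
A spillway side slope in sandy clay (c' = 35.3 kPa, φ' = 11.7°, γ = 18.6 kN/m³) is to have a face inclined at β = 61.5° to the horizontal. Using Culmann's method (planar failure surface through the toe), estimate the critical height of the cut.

Culmann's analysis gives the critical failure plane at α_cr = (β + φ')/2 = (61.5 + 11.7)/2 = 36.6°, and the critical height
H_c = (4c'/γ) · sinβ cosφ' / [1 − cos(β − φ')]
    = (4·35.3/18.6) · sin61.5°·cos11.7° / [1 − cos(49.8°)]
    = 7.591 · 0.8788·0.9792 / [1 − 0.6455]
    = 7.591 · 0.8606 / 0.3545
    = 18.43 m

H_c = 18.43 m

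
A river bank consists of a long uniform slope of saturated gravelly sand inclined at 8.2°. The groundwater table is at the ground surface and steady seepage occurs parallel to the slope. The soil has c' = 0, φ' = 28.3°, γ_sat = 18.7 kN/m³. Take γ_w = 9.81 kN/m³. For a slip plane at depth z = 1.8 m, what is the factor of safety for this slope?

FS = 1.78

With seepage parallel to the slope and the water table at the surface, the effective normal stress on the slip plane uses the buoyant unit weight γ' = γ_sat − γ_w while the driving shear stress uses γ_sat:
FS = [c' + γ' z cos²β tanφ'] / [γ_sat z sinβ cosβ]
(For c' = 0 this reduces to FS = (γ'/γ_sat)·tanφ'/tanβ.)
γ' = 18.7 − 9.81 = 8.89 kN/m³
Numerator = 0.0 + 8.89·1.8·cos²8.2°·tan28.3° = 0.0 + 8.89·1.8·0.9797·0.5384 = 8.441 kPa
Denominator = 18.7·1.8·sin8.2°·cos8.2° = 18.7·1.8·0.1426·0.9898 = 4.752 kPa
FS = 8.441 / 4.752 = 1.776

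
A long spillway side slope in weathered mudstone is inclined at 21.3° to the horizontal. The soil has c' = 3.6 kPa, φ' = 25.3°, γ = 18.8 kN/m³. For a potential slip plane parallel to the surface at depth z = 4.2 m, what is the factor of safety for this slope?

For an infinite slope with a slip plane parallel to the surface (no pore pressure): FS = [c' + γz cos²β tanφ'] / [γz sinβ cosβ].
γz = 18.8·4.2 = 78.96 kN/m²
Numerator = 3.6 + 78.96·cos²21.3°·tan25.3° = 3.6 + 78.96·0.8680·0.4727 = 35.999 kPa
Denominator = 78.96·sin21.3°·cos21.3° = 78.96·0.3633·0.9317 = 26.723 kPa
FS = 35.999 / 26.723 = 1.347

FS = 1.35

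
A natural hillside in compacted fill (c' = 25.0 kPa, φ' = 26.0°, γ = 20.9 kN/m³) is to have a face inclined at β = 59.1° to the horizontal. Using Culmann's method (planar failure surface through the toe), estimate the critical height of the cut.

Culmann's analysis gives the critical failure plane at α_cr = (β + φ')/2 = (59.1 + 26.0)/2 = 42.5°, and the critical height
H_c = (4c'/γ) · sinβ cosφ' / [1 − cos(β − φ')]
    = (4·25.0/20.9) · sin59.1°·cos26.0° / [1 − cos(33.1°)]
    = 4.785 · 0.8581·0.8988 / [1 − 0.8377]
    = 4.785 · 0.7712 / 0.1623
    = 22.74 m

H_c = 22.74 m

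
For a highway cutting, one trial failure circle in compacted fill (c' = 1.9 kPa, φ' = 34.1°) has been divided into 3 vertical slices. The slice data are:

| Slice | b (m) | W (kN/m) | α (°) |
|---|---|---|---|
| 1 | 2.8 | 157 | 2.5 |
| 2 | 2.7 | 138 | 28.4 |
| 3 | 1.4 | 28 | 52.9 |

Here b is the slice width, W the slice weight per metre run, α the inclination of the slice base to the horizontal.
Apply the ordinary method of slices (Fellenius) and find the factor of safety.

Ordinary method of slices: FS = Σ[c'·Δl_i + (W_i cosα_i)·tanφ'] / Σ W_i sinα_i, with Δl_i = b_i / cosα_i.
Slice 1: Δl = 2.8/cos2.5° = 2.803 m; N'_1 = 157·cos2.5° = 156.9; c'Δl = 5.33; W sinα = 6.8
Slice 2: Δl = 2.7/cos28.4° = 3.069 m; N'_2 = 138·cos28.4° = 121.4; c'Δl = 5.83; W sinα = 65.6
Slice 3: Δl = 1.4/cos52.9° = 2.321 m; N'_3 = 28·cos52.9° = 16.9; c'Δl = 4.41; W sinα = 22.3
Σc'Δl = 15.6 kN/m; ΣN' = 295.1 kN/m; ΣW sinα = 94.8 kN/m
Resisting = 15.6 + 295.1·tan34.1° = 15.6 + 199.8 = 215.4 kN/m
FS = 215.4 / 94.8 = 2.272

FS = 2.27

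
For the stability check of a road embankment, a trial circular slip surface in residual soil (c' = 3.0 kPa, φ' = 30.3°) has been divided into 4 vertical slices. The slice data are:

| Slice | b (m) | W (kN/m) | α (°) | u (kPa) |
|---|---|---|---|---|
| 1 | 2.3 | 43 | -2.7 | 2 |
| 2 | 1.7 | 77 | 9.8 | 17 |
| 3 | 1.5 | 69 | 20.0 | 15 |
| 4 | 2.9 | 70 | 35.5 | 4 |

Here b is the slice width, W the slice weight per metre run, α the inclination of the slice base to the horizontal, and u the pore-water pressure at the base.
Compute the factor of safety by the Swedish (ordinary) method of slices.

Ordinary method of slices: FS = Σ[c'·Δl_i + (W_i cosα_i − u_i·Δl_i)·tanφ'] / Σ W_i sinα_i, with Δl_i = b_i / cosα_i.
Slice 1: Δl = 2.3/cos(-2.7°) = 2.303 m; N'_1 = 43·cos(-2.7°) − 2·2.303 = 38.3; c'Δl = 6.91; W sinα = -2.0
Slice 2: Δl = 1.7/cos9.8° = 1.725 m; N'_2 = 77·cos9.8° − 17·1.725 = 46.5; c'Δl = 5.18; W sinα = 13.1
Slice 3: Δl = 1.5/cos20.0° = 1.596 m; N'_3 = 69·cos20.0° − 15·1.596 = 40.9; c'Δl = 4.79; W sinα = 23.6
Slice 4: Δl = 2.9/cos35.5° = 3.562 m; N'_4 = 70·cos35.5° − 4·3.562 = 42.7; c'Δl = 10.69; W sinα = 40.6
Σc'Δl = 27.6 kN/m; ΣN' = 168.5 kN/m; ΣW sinα = 75.3 kN/m
Resisting = 27.6 + 168.5·tan30.3° = 27.6 + 98.5 = 126.0 kN/m
FS = 126.0 / 75.3 = 1.673

FS = 1.67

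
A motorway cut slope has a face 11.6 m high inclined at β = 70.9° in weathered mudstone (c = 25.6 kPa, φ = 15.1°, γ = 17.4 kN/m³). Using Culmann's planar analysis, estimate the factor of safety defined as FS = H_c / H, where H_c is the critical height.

H_c = (4c/γ) · sinβ cosφ / [1 − cos(β − φ)]
    = (4·25.6/17.4) · sin70.9°·cos15.1° / [1 − cos55.8°]
    = 5.885 · 0.9123 / 0.4379 = 12.26 m
FS = H_c / H = 12.26 / 11.6 = 1.057

FS = 1.06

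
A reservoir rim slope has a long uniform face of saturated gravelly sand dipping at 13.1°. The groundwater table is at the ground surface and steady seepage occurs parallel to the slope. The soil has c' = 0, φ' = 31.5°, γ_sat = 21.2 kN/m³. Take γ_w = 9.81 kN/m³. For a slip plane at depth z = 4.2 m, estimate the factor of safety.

FS = 1.41

With seepage parallel to the slope and the water table at the surface, the effective normal stress on the slip plane uses the buoyant unit weight γ' = γ_sat − γ_w while the driving shear stress uses γ_sat:
FS = [c' + γ' z cos²β tanφ'] / [γ_sat z sinβ cosβ]
(For c' = 0 this reduces to FS = (γ'/γ_sat)·tanφ'/tanβ.)
γ' = 21.2 − 9.81 = 11.39 kN/m³
Numerator = 0.0 + 11.39·4.2·cos²13.1°·tan31.5° = 0.0 + 11.39·4.2·0.9486·0.6128 = 27.809 kPa
Denominator = 21.2·4.2·sin13.1°·cos13.1° = 21.2·4.2·0.2267·0.9740 = 19.656 kPa
FS = 27.809 / 19.656 = 1.415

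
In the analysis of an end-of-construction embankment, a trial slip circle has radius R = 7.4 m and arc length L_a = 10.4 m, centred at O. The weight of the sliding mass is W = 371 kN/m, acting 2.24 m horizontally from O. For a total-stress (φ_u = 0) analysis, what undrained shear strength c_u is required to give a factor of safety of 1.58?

FS = c_u·L_a·R / (W·d), so c_u = FS·W·d / (L_a·R).
c_u = 1.58·371·2.24 / (10.40·7.4) = 1313.0 / 76.96 = 17.06 kPa

c_u = 17.1 kPa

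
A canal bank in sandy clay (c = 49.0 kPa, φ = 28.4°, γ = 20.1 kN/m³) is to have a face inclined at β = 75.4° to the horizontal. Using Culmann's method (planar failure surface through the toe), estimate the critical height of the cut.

Culmann's analysis gives the critical failure plane at α_cr = (β + φ)/2 = (75.4 + 28.4)/2 = 51.9°, and the critical height
H_c = (4c/γ) · sinβ cosφ / [1 − cos(β − φ)]
    = (4·49.0/20.1) · sin75.4°·cos28.4° / [1 − cos(47.0°)]
    = 9.751 · 0.9677·0.8796 / [1 − 0.6820]
    = 9.751 · 0.8512 / 0.3180
    = 26.10 m

H_c = 26.10 m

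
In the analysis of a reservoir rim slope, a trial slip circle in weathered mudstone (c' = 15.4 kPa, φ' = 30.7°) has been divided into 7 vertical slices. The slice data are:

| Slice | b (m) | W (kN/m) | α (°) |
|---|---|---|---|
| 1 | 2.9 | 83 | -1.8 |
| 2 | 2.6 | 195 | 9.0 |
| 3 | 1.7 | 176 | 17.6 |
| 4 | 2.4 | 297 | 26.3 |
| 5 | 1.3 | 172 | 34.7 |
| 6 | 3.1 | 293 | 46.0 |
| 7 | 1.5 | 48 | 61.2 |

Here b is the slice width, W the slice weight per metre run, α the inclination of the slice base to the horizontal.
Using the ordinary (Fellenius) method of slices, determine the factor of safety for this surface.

Ordinary method of slices: FS = Σ[c'·Δl_i + (W_i cosα_i)·tanφ'] / Σ W_i sinα_i, with Δl_i = b_i / cosα_i.
Slice 1: Δl = 2.9/cos(-1.8°) = 2.901 m; N'_1 = 83·cos(-1.8°) = 83.0; c'Δl = 44.68; W sinα = -2.6
Slice 2: Δl = 2.6/cos9.0° = 2.632 m; N'_2 = 195·cos9.0° = 192.6; c'Δl = 40.54; W sinα = 30.5
Slice 3: Δl = 1.7/cos17.6° = 1.783 m; N'_3 = 176·cos17.6° = 167.8; c'Δl = 27.47; W sinα = 53.2
Slice 4: Δl = 2.4/cos26.3° = 2.677 m; N'_4 = 297·cos26.3° = 266.3; c'Δl = 41.23; W sinα = 131.6
Slice 5: Δl = 1.3/cos34.7° = 1.581 m; N'_5 = 172·cos34.7° = 141.4; c'Δl = 24.35; W sinα = 97.9
Slice 6: Δl = 3.1/cos46.0° = 4.463 m; N'_6 = 293·cos46.0° = 203.5; c'Δl = 68.72; W sinα = 210.8
Slice 7: Δl = 1.5/cos61.2° = 3.114 m; N'_7 = 48·cos61.2° = 23.1; c'Δl = 47.95; W sinα = 42.1
Σc'Δl = 294.9 kN/m; ΣN' = 1077.6 kN/m; ΣW sinα = 563.5 kN/m
Resisting = 294.9 + 1077.6·tan30.7° = 294.9 + 639.9 = 934.8 kN/m
FS = 934.8 / 563.5 = 1.659

FS = 1.66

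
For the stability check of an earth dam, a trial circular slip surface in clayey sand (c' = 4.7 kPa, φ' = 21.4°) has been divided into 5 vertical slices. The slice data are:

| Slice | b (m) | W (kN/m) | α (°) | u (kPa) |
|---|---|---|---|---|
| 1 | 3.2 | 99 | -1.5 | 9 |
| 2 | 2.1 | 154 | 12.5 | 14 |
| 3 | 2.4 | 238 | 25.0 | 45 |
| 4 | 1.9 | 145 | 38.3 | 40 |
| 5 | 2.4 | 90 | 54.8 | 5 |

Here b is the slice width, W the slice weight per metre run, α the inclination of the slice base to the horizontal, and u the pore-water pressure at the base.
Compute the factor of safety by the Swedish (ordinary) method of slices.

Ordinary method of slices: FS = Σ[c'·Δl_i + (W_i cosα_i − u_i·Δl_i)·tanφ'] / Σ W_i sinα_i, with Δl_i = b_i / cosα_i.
Slice 1: Δl = 3.2/cos(-1.5°) = 3.201 m; N'_1 = 99·cos(-1.5°) − 9·3.201 = 70.2; c'Δl = 15.05; W sinα = -2.6
Slice 2: Δl = 2.1/cos12.5° = 2.151 m; N'_2 = 154·cos12.5° − 14·2.151 = 120.2; c'Δl = 10.11; W sinα = 33.3
Slice 3: Δl = 2.4/cos25.0° = 2.648 m; N'_3 = 238·cos25.0° − 45·2.648 = 96.5; c'Δl = 12.45; W sinα = 100.6
Slice 4: Δl = 1.9/cos38.3° = 2.421 m; N'_4 = 145·cos38.3° − 40·2.421 = 16.9; c'Δl = 11.38; W sinα = 89.9
Slice 5: Δl = 2.4/cos54.8° = 4.164 m; N'_5 = 90·cos54.8° − 5·4.164 = 31.1; c'Δl = 19.57; W sinα = 73.5
Σc'Δl = 68.5 kN/m; ΣN' = 334.9 kN/m; ΣW sinα = 294.7 kN/m
Resisting = 68.5 + 334.9·tan21.4° = 68.5 + 131.3 = 199.8 kN/m
FS = 199.8 / 294.7 = 0.678

FS = 0.68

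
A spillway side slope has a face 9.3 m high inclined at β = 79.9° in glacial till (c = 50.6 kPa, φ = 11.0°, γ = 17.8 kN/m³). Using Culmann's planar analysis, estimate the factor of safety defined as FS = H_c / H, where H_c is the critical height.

H_c = (4c/γ) · sinβ cosφ / [1 − cos(β − φ)]
    = (4·50.6/17.8) · sin79.9°·cos11.0° / [1 − cos68.9°]
    = 11.371 · 0.9664 / 0.6400 = 17.17 m
FS = H_c / H = 17.17 / 9.3 = 1.846

FS = 1.85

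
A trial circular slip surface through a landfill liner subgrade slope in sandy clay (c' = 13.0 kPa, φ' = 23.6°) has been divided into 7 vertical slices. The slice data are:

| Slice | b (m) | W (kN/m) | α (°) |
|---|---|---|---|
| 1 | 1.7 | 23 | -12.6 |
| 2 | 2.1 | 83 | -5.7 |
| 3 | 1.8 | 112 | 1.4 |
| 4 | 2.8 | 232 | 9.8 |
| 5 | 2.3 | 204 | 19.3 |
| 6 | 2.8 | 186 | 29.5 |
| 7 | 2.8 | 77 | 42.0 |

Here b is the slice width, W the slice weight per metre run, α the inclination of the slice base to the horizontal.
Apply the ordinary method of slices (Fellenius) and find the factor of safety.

Ordinary method of slices: FS = Σ[c'·Δl_i + (W_i cosα_i)·tanφ'] / Σ W_i sinα_i, with Δl_i = b_i / cosα_i.
Slice 1: Δl = 1.7/cos(-12.6°) = 1.742 m; N'_1 = 23·cos(-12.6°) = 22.4; c'Δl = 22.65; W sinα = -5.0
Slice 2: Δl = 2.1/cos(-5.7°) = 2.110 m; N'_2 = 83·cos(-5.7°) = 82.6; c'Δl = 27.44; W sinα = -8.2
Slice 3: Δl = 1.8/cos1.4° = 1.801 m; N'_3 = 112·cos1.4° = 112.0; c'Δl = 23.41; W sinα = 2.7
Slice 4: Δl = 2.8/cos9.8° = 2.841 m; N'_4 = 232·cos9.8° = 228.6; c'Δl = 36.94; W sinα = 39.5
Slice 5: Δl = 2.3/cos19.3° = 2.437 m; N'_5 = 204·cos19.3° = 192.5; c'Δl = 31.68; W sinα = 67.4
Slice 6: Δl = 2.8/cos29.5° = 3.217 m; N'_6 = 186·cos29.5° = 161.9; c'Δl = 41.82; W sinα = 91.6
Slice 7: Δl = 2.8/cos42.0° = 3.768 m; N'_7 = 77·cos42.0° = 57.2; c'Δl = 48.98; W sinα = 51.5
Σc'Δl = 232.9 kN/m; ΣN' = 857.3 kN/m; ΣW sinα = 239.5 kN/m
Resisting = 232.9 + 857.3·tan23.6° = 232.9 + 374.5 = 607.4 kN/m
FS = 607.4 / 239.5 = 2.536

FS = 2.54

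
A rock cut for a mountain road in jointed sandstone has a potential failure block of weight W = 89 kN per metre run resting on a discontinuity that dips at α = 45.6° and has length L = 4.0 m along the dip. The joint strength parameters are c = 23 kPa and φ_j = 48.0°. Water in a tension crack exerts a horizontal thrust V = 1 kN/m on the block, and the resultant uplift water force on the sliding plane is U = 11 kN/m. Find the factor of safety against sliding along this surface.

Resolving the block weight along and normal to the plane and applying the Mohr–Coulomb strength on the joint:
N' = W cosα − U − V sinα = 89·cos45.6° − 11 − 1·sin45.6° = 50.6 kN/m
Driving force T = W sinα + V cosα = 89·sin45.6° + 1·cos45.6° = 64.3 kN/m
Resisting force R = c·L + N'·tanφ_j = 23·4.0 + 50.6·tan48.0° = 92.0 + 56.1 = 148.1 kN/m
FS = R / T = 148.1 / 64.3 = 2.304

FS = 2.30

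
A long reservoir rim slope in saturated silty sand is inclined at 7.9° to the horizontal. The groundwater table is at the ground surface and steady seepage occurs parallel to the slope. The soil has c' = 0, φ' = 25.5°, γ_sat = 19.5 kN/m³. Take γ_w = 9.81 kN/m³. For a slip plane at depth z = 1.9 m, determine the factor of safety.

FS = 1.71

With seepage parallel to the slope and the water table at the surface, the effective normal stress on the slip plane uses the buoyant unit weight γ' = γ_sat − γ_w while the driving shear stress uses γ_sat:
FS = [c' + γ' z cos²β tanφ'] / [γ_sat z sinβ cosβ]
(For c' = 0 this reduces to FS = (γ'/γ_sat)·tanφ'/tanβ.)
γ' = 19.5 − 9.81 = 9.69 kN/m³
Numerator = 0.0 + 9.69·1.9·cos²7.9°·tan25.5° = 0.0 + 9.69·1.9·0.9811·0.4770 = 8.616 kPa
Denominator = 19.5·1.9·sin7.9°·cos7.9° = 19.5·1.9·0.1374·0.9905 = 5.044 kPa
FS = 8.616 / 5.044 = 1.708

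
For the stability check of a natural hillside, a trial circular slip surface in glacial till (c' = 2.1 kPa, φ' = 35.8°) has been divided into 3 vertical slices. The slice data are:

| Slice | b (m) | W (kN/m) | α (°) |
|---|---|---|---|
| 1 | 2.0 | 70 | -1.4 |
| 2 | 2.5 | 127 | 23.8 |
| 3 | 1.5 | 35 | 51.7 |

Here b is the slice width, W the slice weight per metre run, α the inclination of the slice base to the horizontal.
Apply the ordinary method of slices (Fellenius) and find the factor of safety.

FS = 2.14

Ordinary method of slices: FS = Σ[c'·Δl_i + (W_i cosα_i)·tanφ'] / Σ W_i sinα_i, with Δl_i = b_i / cosα_i.
Slice 1: Δl = 2.0/cos(-1.4°) = 2.001 m; N'_1 = 70·cos(-1.4°) = 70.0; c'Δl = 4.20; W sinα = -1.7
Slice 2: Δl = 2.5/cos23.8° = 2.732 m; N'_2 = 127·cos23.8° = 116.2; c'Δl = 5.74; W sinα = 51.3
Slice 3: Δl = 1.5/cos51.7° = 2.420 m; N'_3 = 35·cos51.7° = 21.7; c'Δl = 5.08; W sinα = 27.5
Σc'Δl = 15.0 kN/m; ΣN' = 207.9 kN/m; ΣW sinα = 77.0 kN/m
Resisting = 15.0 + 207.9·tan35.8° = 15.0 + 149.9 = 164.9 kN/m
FS = 164.9 / 77.0 = 2.142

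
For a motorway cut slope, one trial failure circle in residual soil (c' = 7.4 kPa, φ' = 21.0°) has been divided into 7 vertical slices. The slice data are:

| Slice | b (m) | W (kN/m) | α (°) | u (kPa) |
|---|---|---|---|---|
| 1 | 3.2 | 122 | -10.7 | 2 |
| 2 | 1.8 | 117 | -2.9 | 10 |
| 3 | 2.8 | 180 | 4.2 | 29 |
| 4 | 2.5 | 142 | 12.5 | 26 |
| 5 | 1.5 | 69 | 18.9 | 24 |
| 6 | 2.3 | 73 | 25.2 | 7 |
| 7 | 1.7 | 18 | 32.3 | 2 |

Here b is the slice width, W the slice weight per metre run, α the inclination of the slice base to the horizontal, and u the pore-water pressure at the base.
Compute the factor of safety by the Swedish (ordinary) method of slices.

Ordinary method of slices: FS = Σ[c'·Δl_i + (W_i cosα_i − u_i·Δl_i)·tanφ'] / Σ W_i sinα_i, with Δl_i = b_i / cosα_i.
Slice 1: Δl = 3.2/cos(-10.7°) = 3.257 m; N'_1 = 122·cos(-10.7°) − 2·3.257 = 113.4; c'Δl = 24.10; W sinα = -22.7
Slice 2: Δl = 1.8/cos(-2.9°) = 1.802 m; N'_2 = 117·cos(-2.9°) − 10·1.802 = 98.8; c'Δl = 13.34; W sinα = -5.9
Slice 3: Δl = 2.8/cos4.2° = 2.808 m; N'_3 = 180·cos4.2° − 29·2.808 = 98.1; c'Δl = 20.78; W sinα = 13.2
Slice 4: Δl = 2.5/cos12.5° = 2.561 m; N'_4 = 142·cos12.5° − 26·2.561 = 72.1; c'Δl = 18.95; W sinα = 30.7
Slice 5: Δl = 1.5/cos18.9° = 1.585 m; N'_5 = 69·cos18.9° − 24·1.585 = 27.2; c'Δl = 11.73; W sinα = 22.4
Slice 6: Δl = 2.3/cos25.2° = 2.542 m; N'_6 = 73·cos25.2° − 7·2.542 = 48.3; c'Δl = 18.81; W sinα = 31.1
Slice 7: Δl = 1.7/cos32.3° = 2.011 m; N'_7 = 18·cos32.3° − 2·2.011 = 11.2; c'Δl = 14.88; W sinα = 9.6
Σc'Δl = 122.6 kN/m; ΣN' = 469.0 kN/m; ΣW sinα = 78.4 kN/m
Resisting = 122.6 + 469.0·tan21.0° = 122.6 + 180.0 = 302.6 kN/m
FS = 302.6 / 78.4 = 3.860

FS = 3.86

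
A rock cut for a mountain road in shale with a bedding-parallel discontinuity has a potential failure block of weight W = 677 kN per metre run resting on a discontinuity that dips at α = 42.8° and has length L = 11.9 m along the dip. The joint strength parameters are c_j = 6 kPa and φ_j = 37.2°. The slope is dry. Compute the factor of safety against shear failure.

FS = 0.97

Resolving the block weight along and normal to the plane and applying the Mohr–Coulomb strength on the joint:
N' = W cosα = 677·cos42.8° = 496.7 kN/m
Driving force T = W sinα = 677·sin42.8° = 460.0 kN/m
Resisting force R = c_j·L + N'·tanφ_j = 6·11.9 + 496.7·tan37.2° = 71.4 + 377.0 = 448.4 kN/m
FS = R / T = 448.4 / 460.0 = 0.975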